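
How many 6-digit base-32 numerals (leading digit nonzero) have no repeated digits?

First digit: 31 (nonzero). Second: 31 (not first). Third: 30, etc.
Total: 31 x 31 x 30 x 29 x 28 x 27.

Final answer: 632068920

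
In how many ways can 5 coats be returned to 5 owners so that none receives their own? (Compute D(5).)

D(n) = (n-1)(D(n-1) + D(n-2)), D(0)=1, D(1)=0.
D(2) = 1 x (0 + 1) = 1
D(3) = 2 x (1 + 0) = 2
D(4) = 3 x (2 + 1) = 9
D(5) = 4 x (D(4) + D(3)) = 4 x (9 + 2)

Final answer: D(5) = 44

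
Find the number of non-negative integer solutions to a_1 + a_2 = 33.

Stars and bars with 33 stars and 1 bars:
C(33+2-1, 2-1) = C(34,1).

Final answer: C(34,1) = 34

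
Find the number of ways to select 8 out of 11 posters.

C(11,8) = 11!/(8! x (11-8)!).

Final answer: C(11,8) = 165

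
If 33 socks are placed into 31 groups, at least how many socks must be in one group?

By the pigeonhole principle: ceiling(33/31).

Final answer: 2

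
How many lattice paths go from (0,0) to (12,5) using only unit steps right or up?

Each path has 12 right steps and 5 up steps in some order (17 steps total).
Choose which 5 of the 17 steps are up: C(17,5).

Final answer: C(17,5) = 6188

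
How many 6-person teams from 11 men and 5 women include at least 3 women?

Sum over valid woman counts:
C(5,3)C(11,3) = 1650
C(5,4)C(11,2) = 275
C(5,5)C(11,1) = 11
Total: 1650 + 275 + 11.

Final answer: 1936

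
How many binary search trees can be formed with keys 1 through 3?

The structures are counted by the Catalan number C_n. Here n = 3.
C_n = C(2n,n)/(n+1), so C_{3} = C(6,3)/4 = 20/4.

Final answer: C_{3} = 5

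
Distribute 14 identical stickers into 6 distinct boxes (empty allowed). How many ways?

Stars and bars: C(n+k-1, k-1) = C(19,5).

Final answer: C(19,5) = 11628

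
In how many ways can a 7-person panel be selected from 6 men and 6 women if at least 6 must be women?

Sum over valid woman counts:
C(6,6)C(6,1).

Final answer: 6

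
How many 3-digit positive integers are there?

First digit: 9 choices (1-9). Each of the remaining 2 digits: 10 choices.
Total: 9 x 10^2.

Final answer: 900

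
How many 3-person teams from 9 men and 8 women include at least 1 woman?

Sum over valid woman counts:
C(8,1)C(9,2) = 288
C(8,2)C(9,1) = 252
C(8,3)C(9,0) = 56
Total: 288 + 252 + 56.

Final answer: 596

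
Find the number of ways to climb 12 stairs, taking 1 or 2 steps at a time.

Let f(n) be the number of climbs. Removing the last move (1 or 2 steps) gives f(n) = f(n-1) + f(n-2); base cases f(1)=1, f(2)=2.
Computing successive values: f(1)=1, f(2)=2, f(3)=3, f(4)=5, f(5)=8, f(6)=13, f(7)=21, f(8)=34, f(9)=55, f(10)=89, f(11)=144, f(12)=233.

Final answer: 233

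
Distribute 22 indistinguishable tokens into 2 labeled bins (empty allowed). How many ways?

Stars and bars: C(n+k-1, k-1) = C(23,1).

Final answer: C(23,1) = 23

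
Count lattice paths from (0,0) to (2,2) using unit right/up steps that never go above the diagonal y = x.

Total monotonic paths to (2,2): C(4,2) = 6.
Reflecting each bad path at its first crossing gives a bijection with paths to (1,3): C(4,3) = 4.
Valid Dyck paths: 6 - 4.
(These counts are the Catalan numbers.)

Final answer: C_{2} = 2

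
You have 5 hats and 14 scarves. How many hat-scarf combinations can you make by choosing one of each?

By the multiplication principle: 5 x 14.

Final answer: 70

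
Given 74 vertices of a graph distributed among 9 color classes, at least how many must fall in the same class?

By pigeonhole with 74 objects and 9 categories: ceiling(74/9).

Final answer: 9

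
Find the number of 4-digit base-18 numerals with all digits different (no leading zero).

The leading digit has 17 choices (anything but zero); the next has 17 (anything but the first), then 16, and so on, one fewer each time.
Total: 17 x 17 x 16 x 15.

Final answer: 69360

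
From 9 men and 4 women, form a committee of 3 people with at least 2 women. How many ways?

Sum over valid woman counts:
C(4,2)C(9,1) = 54
C(4,3)C(9,0) = 4
Total: 54 + 4.

Final answer: 58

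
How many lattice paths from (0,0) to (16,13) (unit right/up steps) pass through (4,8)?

Paths (0,0)->(4,8): C(12,8) = 495.
Paths (4,8)->(16,13): C(17,5) = 6188.
By multiplication principle: 495 x 6188.

Final answer: 3063060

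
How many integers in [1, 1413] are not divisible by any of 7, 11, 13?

|div by 7|=201, |div by 11|=128, |div by 13|=108.
|div by 7&11|=18, |div by 7&13|=15, |div by 11&13|=9, |div by all|=1.
By inclusion-exclusion, divisible by at least one: 201+128+108-18-15-9+1 = 396.
Not divisible by any: 1413 - 396.

Final answer: 1017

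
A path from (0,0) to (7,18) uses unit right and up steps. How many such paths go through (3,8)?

Paths (0,0)->(3,8): C(11,8) = 165.
Paths (3,8)->(7,18): C(14,10) = 1001.
By multiplication principle: 165 x 1001.

Final answer: 165165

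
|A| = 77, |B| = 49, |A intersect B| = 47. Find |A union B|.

|A union B| = |A| + |B| - |A intersect B| = 77 + 49 - 47.

Final answer: 79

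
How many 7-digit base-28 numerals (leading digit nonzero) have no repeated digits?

First digit: 27 (nonzero). Second: 27 (not first). Third: 26, etc.
Total: 27 x 27 x 26 x 25 x 24 x 23 x 22.

Final answer: 5754434400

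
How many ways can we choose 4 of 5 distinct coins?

C(5,4) = 5!/(4! x (5-4)!).

Final answer: C(5,4) = 5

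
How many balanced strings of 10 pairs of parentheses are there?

This is a standard Catalan-number count: the answer is C_n. Here n = 10 (pairs).
C_n = C(2n,n) - C(2n,n+1), so C_{10} = C(20,10) - C(20,11) = 184756 - 167960.

Final answer: C_{10} = 16796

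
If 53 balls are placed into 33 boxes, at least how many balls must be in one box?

By the pigeonhole principle: ceiling(53/33).

Final answer: 2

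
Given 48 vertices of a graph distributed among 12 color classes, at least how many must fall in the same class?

By pigeonhole with 48 objects and 12 categories: ceiling(48/12).

Final answer: 4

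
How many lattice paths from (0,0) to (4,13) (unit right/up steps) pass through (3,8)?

Paths (0,0)->(3,8): C(11,8) = 165.
Paths (3,8)->(4,13): C(6,5) = 6.
By multiplication principle: 165 x 6.

Final answer: 990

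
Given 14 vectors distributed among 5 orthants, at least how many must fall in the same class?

By pigeonhole with 14 objects and 5 categories: ceiling(14/5).

Final answer: 3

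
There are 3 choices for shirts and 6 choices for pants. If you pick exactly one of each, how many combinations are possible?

By the multiplication principle: 3 x 6.

Final answer: 18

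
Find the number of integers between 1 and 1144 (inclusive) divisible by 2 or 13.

Multiples of 2: 572. Multiples of 13: 88. Of both (lcm=26): 44.
By inclusion-exclusion: 572 + 88 - 44.

Final answer: 616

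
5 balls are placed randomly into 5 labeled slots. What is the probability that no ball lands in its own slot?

Derangements satisfy D(n) = (n-1)(D(n-1) + D(n-2)), starting from D(0)=1, D(1)=0.
Building up: D(2)=1, D(3)=2, D(4)=9, D(5)=44.
Total arrangements: 5! = 120.
Probability = D(5)/5! = 11/30.

Final answer: D(5)/5! = 44/120 = 0.366667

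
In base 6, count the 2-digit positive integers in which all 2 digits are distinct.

First digit: 5 (nonzero). Second: 5 (not first). Third: 4, etc.
Total: 5 x 5.

Final answer: 25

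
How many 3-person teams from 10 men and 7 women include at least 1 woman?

Sum over valid woman counts:
C(7,1)C(10,2) = 315
C(7,2)C(10,1) = 210
C(7,3)C(10,0) = 35
Total: 315 + 210 + 35.

Final answer: 560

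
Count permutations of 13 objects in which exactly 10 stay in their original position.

Choose which 10 elements are fixed: C(13,10) = 286.
Derange the remaining 3 using D(j) = (j-1)(D(j-1) + D(j-2)), D(0)=1, D(1)=0: D(2)=1, D(3)=2.
Total: 286 x 2.

Final answer: C(13,10) D(3) = 572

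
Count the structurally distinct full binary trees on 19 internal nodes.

The structures are counted by the Catalan number C_n. Here n = 19.
C_n = C(2n,n)/(n+1), so C_{19} = C(38,19)/20 = 35345263800/20.

Final answer: C_{19} = 1767263190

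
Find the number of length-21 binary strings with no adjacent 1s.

A valid string ends in 0 (append to any length-(n-1) valid string) or in 01 (append to any length-(n-2) valid string), so a(n) = a(n-1) + a(n-2) with a(1)=2, a(2)=3.
Building up term by term: a(1)=2, a(2)=3, a(3)=5, a(4)=8, a(5)=13, a(6)=21, a(7)=34, a(8)=55, a(9)=89, a(10)=144, a(11)=233, a(12)=377, a(13)=610, a(14)=987, a(15)=1597, a(16)=2584, a(17)=4181, a(18)=6765, a(19)=10946, a(20)=17711, a(21)=28657.

Final answer: 28657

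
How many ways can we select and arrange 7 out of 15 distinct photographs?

P(15,7) = 15!/(15-7)! = 15!/8!.

Final answer: P(15,7) = 32432400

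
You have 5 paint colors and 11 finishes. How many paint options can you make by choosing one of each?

By the multiplication principle: 5 x 11.

Final answer: 55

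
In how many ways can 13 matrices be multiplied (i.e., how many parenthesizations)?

This is a standard Catalan-number count: the answer is C_n. Here n = 13 - 1 = 12.
C_n = C(2n,n)/(n+1), so C_{12} = C(24,12)/13 = 2704156/13.

Final answer: C_{12} = 208012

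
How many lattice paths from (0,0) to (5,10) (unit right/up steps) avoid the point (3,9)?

Total paths to (5,10): C(15,10) = 3003.
Paths through (3,9): C(12,9) x C(3,1) = 660.
Avoiding (3,9): 3003 - 660.

Final answer: 2343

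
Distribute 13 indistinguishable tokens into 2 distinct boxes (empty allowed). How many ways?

Stars and bars: C(n+k-1, k-1) = C(14,1).

Final answer: C(14,1) = 14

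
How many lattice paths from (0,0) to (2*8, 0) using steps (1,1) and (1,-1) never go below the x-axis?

Total monotonic paths to (8,8): C(16,8) = 12870.
Paths that cross above y=x (reflection bijection): C(16,9) = 11440.
Valid Dyck paths: 12870 - 11440.
(These counts are the Catalan numbers.)

Final answer: C_{8} = 1430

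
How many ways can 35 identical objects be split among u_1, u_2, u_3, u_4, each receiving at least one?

Substitute u'_i = u_i - 1 (so u'_i >= 0). Then sum u'_i = 35 - 4 = 31.
Stars and bars: C(31+4-1, 4-1) = C(34,3).

Final answer: C(34,3) = 5984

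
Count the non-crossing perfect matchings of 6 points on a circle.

The structures are counted by the Catalan number C_n. Here n = 6/2 = 3.
C_n = C(2n,n) - C(2n,n+1), so C_{3} = C(6,3) - C(6,4) = 20 - 15.

Final answer: C_{3} = 5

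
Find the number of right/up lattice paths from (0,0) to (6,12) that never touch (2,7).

Total paths to (6,12): C(18,12) = 18564.
Paths through (2,7): C(9,7) x C(9,5) = 4536.
Avoiding (2,7): 18564 - 4536.

Final answer: 14028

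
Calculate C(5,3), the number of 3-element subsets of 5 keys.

C(5,3) = 5!/(3! x (5-3)!).

Final answer: C(5,3) = 10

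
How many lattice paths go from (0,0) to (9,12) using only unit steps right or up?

Each path has 9 right steps and 12 up steps in some order (21 steps total).
Choose which 12 of the 21 steps are up: C(21,12).

Final answer: C(21,12) = 293930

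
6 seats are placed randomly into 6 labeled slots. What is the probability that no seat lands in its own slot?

D(n) = (n-1)(D(n-1) + D(n-2)), D(0)=1, D(1)=0.
Building up: D(2)=1, D(3)=2, D(4)=9, D(5)=44, D(6)=265.
Total arrangements: 6! = 720.
Probability = D(6)/6! = 53/144.

Final answer: D(6)/6! = 265/720 = 0.368056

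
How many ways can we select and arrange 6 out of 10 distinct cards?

P(10,6) = 10!/(10-6)! = 10!/4!.

Final answer: P(10,6) = 151200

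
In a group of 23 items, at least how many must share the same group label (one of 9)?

There are 9 possible values for group label (one of 9). With 23 items and 9 categories, by pigeonhole: ceiling(23/9).

Final answer: 3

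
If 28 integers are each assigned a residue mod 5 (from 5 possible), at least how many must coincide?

There are 5 possible values for residue mod 5. With 28 integers and 5 categories, by pigeonhole: ceiling(28/5).

Final answer: 6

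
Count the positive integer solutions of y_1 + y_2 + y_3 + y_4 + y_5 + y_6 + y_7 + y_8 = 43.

Substitute y'_i = y_i - 1 (so y'_i >= 0). Then sum y'_i = 43 - 8 = 35.
Stars and bars: C(35+8-1, 8-1) = C(42,7).

Final answer: C(42,7) = 26978328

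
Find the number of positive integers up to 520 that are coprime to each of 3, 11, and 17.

|div by 3|=173, |div by 11|=47, |div by 17|=30.
|div by 3&11|=15, |div by 3&17|=10, |div by 11&17|=2, |div by all|=0.
By inclusion-exclusion, divisible by at least one: 173+47+30-15-10-2+0 = 223.
Not divisible by any: 520 - 223.

Final answer: 297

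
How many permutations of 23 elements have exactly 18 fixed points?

Choose which 18 elements are fixed: C(23,18) = 33649.
Derange the remaining 5 using D(j) = (j-1)(D(j-1) + D(j-2)), D(0)=1, D(1)=0: D(2)=1, D(3)=2, D(4)=9, D(5)=44.
Total: 33649 x 44.

Final answer: C(23,18) D(5) = 1480556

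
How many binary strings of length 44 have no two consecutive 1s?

Let a(n) count valid strings. If the last bit is 0 the prefix is any valid string of length n-1; if it is 1 the string must end in 01 with a valid prefix of length n-2. So a(n) = a(n-1) + a(n-2), a(1)=2, a(2)=3.
Iterating the recurrence: a(1)=2, a(2)=3, a(3)=5, a(4)=8, a(5)=13, a(6)=21, a(7)=34, a(8)=55, a(9)=89, a(10)=144, a(11)=233, a(12)=377, a(13)=610, a(14)=987, a(15)=1597, a(16)=2584, a(17)=4181, a(18)=6765, a(19)=10946, a(20)=17711, a(21)=28657, a(22)=46368, a(23)=75025, a(24)=121393, a(25)=196418, a(26)=317811, a(27)=514229, a(28)=832040, a(29)=1346269, a(30)=2178309, a(31)=3524578, a(32)=5702887, a(33)=9227465, a(34)=14930352, a(35)=24157817, a(36)=39088169, a(37)=63245986, a(38)=102334155, a(39)=165580141, a(40)=267914296, a(41)=433494437, a(42)=701408733, a(43)=1134903170, a(44)=1836311903.

Final answer: 1836311903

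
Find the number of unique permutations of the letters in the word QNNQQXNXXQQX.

Letters (N:3, Q:5, X:4). Total letters: 12.
Permutations = 12!/(5! x 4! x 3!).

Final answer: 27720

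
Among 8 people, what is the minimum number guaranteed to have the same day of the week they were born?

There are 7 possible values for day of the week they were born. With 8 people and 7 categories, by pigeonhole: ceiling(8/7).

Final answer: 2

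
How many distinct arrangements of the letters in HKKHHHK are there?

Letters (H:4, K:3). Total letters: 7.
Permutations = 7!/(4! x 3!).

Final answer: 35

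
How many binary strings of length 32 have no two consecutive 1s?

Classify by the final bit: ...0 gives a(n-1) strings, ...01 gives a(n-2) strings. Thus a(n) = a(n-1) + a(n-2) with a(1)=2, a(2)=3.
Building up term by term: a(1)=2, a(2)=3, a(3)=5, a(4)=8, a(5)=13, a(6)=21, a(7)=34, a(8)=55, a(9)=89, a(10)=144, a(11)=233, a(12)=377, a(13)=610, a(14)=987, a(15)=1597, a(16)=2584, a(17)=4181, a(18)=6765, a(19)=10946, a(20)=17711, a(21)=28657, a(22)=46368, a(23)=75025, a(24)=121393, a(25)=196418, a(26)=317811, a(27)=514229, a(28)=832040, a(29)=1346269, a(30)=2178309, a(31)=3524578, a(32)=5702887.

Final answer: 5702887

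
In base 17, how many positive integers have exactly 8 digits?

In base 17, the leading digit has 16 choices (1..16); each of the remaining 7 digits has 17 choices.
Total: 16 x 17^7.

Final answer: 6565418768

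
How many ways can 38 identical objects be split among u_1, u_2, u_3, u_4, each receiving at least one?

Substitute u'_i = u_i - 1 (so u'_i >= 0). Then sum u'_i = 38 - 4 = 34.
Stars and bars: C(34+4-1, 4-1) = C(37,3).

Final answer: C(37,3) = 7770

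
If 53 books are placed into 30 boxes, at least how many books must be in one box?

By the pigeonhole principle: ceiling(53/30).

Final answer: 2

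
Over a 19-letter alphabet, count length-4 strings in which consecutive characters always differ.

Let g(n) count such strings. g(1) = 19, and each valid string of length n-1 extends in 18 ways (any symbol but the last), so g(n) = 18 g(n-1).
Total: g(4) = 19 x 18^3.

Final answer: 19 x 18^{3} = 110808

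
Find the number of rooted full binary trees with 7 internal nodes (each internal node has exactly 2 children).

This is a standard Catalan-number count: the answer is C_n. Here n = 7.
C_n = (2n)!/(n!(n+1)!), so C_{7} = 14!/(7! x 8!) = C(14,7)/8 = 3432/8.

Final answer: C_{7} = 429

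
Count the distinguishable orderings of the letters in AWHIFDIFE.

Letters (A:1, D:1, E:1, F:2, H:1, I:2, W:1). Total letters: 9.
Permutations = 9!/(2! x 2!).

Final answer: 90720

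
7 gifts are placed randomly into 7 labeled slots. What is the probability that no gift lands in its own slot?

Derangements satisfy D(n) = (n-1)(D(n-1) + D(n-2)), starting from D(0)=1, D(1)=0.
Building up: D(2)=1, D(3)=2, D(4)=9, D(5)=44, D(6)=265, D(7)=1854.
Total arrangements: 7! = 5040.
Probability = D(7)/7! = 103/280.

Final answer: D(7)/7! = 1854/5040 = 0.367857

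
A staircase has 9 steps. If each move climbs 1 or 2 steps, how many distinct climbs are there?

Let f(n) be the number of climbs. Removing the last move (1 or 2 steps) gives f(n) = f(n-1) + f(n-2); base cases f(1)=1, f(2)=2.
Iterating the recurrence: f(1)=1, f(2)=2, f(3)=3, f(4)=5, f(5)=8, f(6)=13, f(7)=21, f(8)=34, f(9)=55.

Final answer: 55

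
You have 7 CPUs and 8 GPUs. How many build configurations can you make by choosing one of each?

By the multiplication principle: 7 x 8.

Final answer: 56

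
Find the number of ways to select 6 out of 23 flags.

C(23,6) = 23!/(6! x (23-6)!).

Final answer: C(23,6) = 100947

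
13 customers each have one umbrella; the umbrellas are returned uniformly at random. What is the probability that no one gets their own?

D(n) = (n-1)(D(n-1) + D(n-2)), D(0)=1, D(1)=0.
Building up: D(2)=1, D(3)=2, D(4)=9, D(5)=44, D(6)=265, D(7)=1854, D(8)=14833, D(9)=133496, D(10)=1334961, D(11)=14684570, D(12)=176214841, D(13)=2290792932.
Total arrangements: 13! = 6227020800.
Probability = D(13)/13! = 63633137/172972800.

Final answer: D(13)/13! = 2290792932/6227020800 = 0.367879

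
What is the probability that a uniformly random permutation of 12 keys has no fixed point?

Derangements satisfy D(n) = (n-1)(D(n-1) + D(n-2)), starting from D(0)=1, D(1)=0.
Building up: D(2)=1, D(3)=2, D(4)=9, D(5)=44, D(6)=265, D(7)=1854, D(8)=14833, D(9)=133496, D(10)=1334961, D(11)=14684570, D(12)=176214841.
Total arrangements: 12! = 479001600.
Probability = D(12)/12! = 16019531/43545600.

Final answer: D(12)/12! = 176214841/479001600 = 0.367879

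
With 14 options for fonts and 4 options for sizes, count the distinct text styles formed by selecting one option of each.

By the multiplication principle: 14 x 4.

Final answer: 56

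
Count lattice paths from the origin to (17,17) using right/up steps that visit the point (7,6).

Paths (0,0)->(7,6): C(13,6) = 1716.
Paths (7,6)->(17,17): C(21,11) = 352716.
By multiplication principle: 1716 x 352716.

Final answer: 605260656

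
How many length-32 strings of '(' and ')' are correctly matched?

This is counted by the nth Catalan number C_n. Here n = 16 (pairs).
C_n = C(2n,n)/(n+1), so C_{16} = C(32,16)/17 = 601080390/17.

Final answer: C_{16} = 35357670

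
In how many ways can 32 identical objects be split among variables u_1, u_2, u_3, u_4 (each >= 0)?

Stars and bars with 32 stars and 3 bars:
C(32+4-1, 4-1) = C(35,3).

Final answer: C(35,3) = 6545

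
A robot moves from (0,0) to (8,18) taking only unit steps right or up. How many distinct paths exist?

Each path has 8 right steps and 18 up steps in some order (26 steps total).
Choose which 18 of the 26 steps are up: C(26,18).

Final answer: C(26,18) = 1562275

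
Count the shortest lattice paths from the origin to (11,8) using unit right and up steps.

Each path has 11 right steps and 8 up steps in some order (19 steps total).
Choose which 8 of the 19 steps are up: C(19,8).

Final answer: C(19,8) = 75582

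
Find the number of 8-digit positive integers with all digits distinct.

First digit: 9 (not 0). Second: 9 (not first). Third: 8, etc.
Total: 9 x 9 x 8 x 7 x 6 x 5 x 4 x 3.

Final answer: 1632960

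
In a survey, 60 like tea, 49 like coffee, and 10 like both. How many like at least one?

|A union B| = |A| + |B| - |A intersect B| = 60 + 49 - 10.

Final answer: 99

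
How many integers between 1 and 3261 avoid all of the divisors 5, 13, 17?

|div by 5|=652, |div by 13|=250, |div by 17|=191.
|div by 5&13|=50, |div by 5&17|=38, |div by 13&17|=14, |div by all|=2.
By inclusion-exclusion, divisible by at least one: 652+250+191-50-38-14+2 = 993.
Not divisible by any: 3261 - 993.

Final answer: 2268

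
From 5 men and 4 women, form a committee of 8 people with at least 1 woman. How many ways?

Sum over valid woman counts:
C(4,3)C(5,5) = 4
C(4,4)C(5,4) = 5
Total: 4 + 5.

Final answer: 9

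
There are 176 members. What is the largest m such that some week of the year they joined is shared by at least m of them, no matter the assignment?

There are 52 possible values for week of the year they joined. With 176 members and 52 categories, by pigeonhole: ceiling(176/52).

Final answer: 4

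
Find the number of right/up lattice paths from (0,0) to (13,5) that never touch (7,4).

Total paths to (13,5): C(18,5) = 8568.
Paths through (7,4): C(11,4) x C(7,1) = 2310.
Avoiding (7,4): 8568 - 2310.

Final answer: 6258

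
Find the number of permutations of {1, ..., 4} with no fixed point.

D(n) = (n-1)(D(n-1) + D(n-2)), D(0)=1, D(1)=0.
D(2) = 1 x (0 + 1) = 1
D(3) = 2 x (1 + 0) = 2
D(4) = 3 x (D(3) + D(2)) = 3 x (2 + 1)

Final answer: D(4) = 9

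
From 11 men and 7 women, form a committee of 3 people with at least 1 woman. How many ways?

Sum over valid woman counts:
C(7,1)C(11,2) = 385
C(7,2)C(11,1) = 231
C(7,3)C(11,0) = 35
Total: 385 + 231 + 35.

Final answer: 651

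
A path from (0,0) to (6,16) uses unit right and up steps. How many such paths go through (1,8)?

Paths (0,0)->(1,8): C(9,8) = 9.
Paths (1,8)->(6,16): C(13,8) = 1287.
By multiplication principle: 9 x 1287.

Final answer: 11583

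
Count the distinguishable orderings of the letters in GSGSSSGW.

Letters (G:3, S:4, W:1). Total letters: 8.
Permutations = 8!/(4! x 3!).

Final answer: 280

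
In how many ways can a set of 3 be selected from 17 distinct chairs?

C(17,3) = 17!/(3! x (17-3)!).

Final answer: C(17,3) = 680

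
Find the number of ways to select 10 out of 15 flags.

C(15,10) = 15!/(10! x 5!).

Final answer: \binom{15}{10} = 3003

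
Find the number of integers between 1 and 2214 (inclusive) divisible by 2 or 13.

Multiples of 2: 1107. Multiples of 13: 170. Of both (lcm=26): 85.
By inclusion-exclusion: 1107 + 170 - 85.

Final answer: 1192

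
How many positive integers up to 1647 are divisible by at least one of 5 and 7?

Multiples of 5: 329. Multiples of 7: 235. Of both (lcm=35): 47.
By inclusion-exclusion: 329 + 235 - 47.

Final answer: 517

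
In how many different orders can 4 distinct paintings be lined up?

The number of ways to arrange 4 distinct objects is 4!.

Final answer: 4! = 24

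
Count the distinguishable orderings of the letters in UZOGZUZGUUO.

Letters (G:2, O:2, U:4, Z:3). Total letters: 11.
Permutations = 11!/(4! x 3! x 2! x 2!).

Final answer: 69300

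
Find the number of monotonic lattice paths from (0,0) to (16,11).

Each path has 16 right steps and 11 up steps in some order (27 steps total).
Choose which 11 of the 27 steps are up: C(27,11).

Final answer: C(27,11) = 13037895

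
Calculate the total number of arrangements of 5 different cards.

The number of ways to arrange 5 distinct objects is 5!.

Final answer: 5! = 120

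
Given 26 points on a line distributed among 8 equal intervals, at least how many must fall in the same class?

By pigeonhole with 26 objects and 8 categories: ceiling(26/8).

Final answer: 4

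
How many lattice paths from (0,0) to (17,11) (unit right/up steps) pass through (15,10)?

Paths (0,0)->(15,10): C(25,10) = 3268760.
Paths (15,10)->(17,11): C(3,1) = 3.
By multiplication principle: 3268760 x 3.

Final answer: 9806280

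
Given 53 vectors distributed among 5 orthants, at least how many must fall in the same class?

By pigeonhole with 53 objects and 5 categories: ceiling(53/5).

Final answer: 11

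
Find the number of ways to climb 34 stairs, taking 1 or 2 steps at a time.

Let f(n) be the number of climbs. Removing the last move (1 or 2 steps) gives f(n) = f(n-1) + f(n-2); base cases f(1)=1, f(2)=2.
Building up term by term: f(1)=1, f(2)=2, f(3)=3, f(4)=5, f(5)=8, f(6)=13, f(7)=21, f(8)=34, f(9)=55, f(10)=89, f(11)=144, f(12)=233, f(13)=377, f(14)=610, f(15)=987, f(16)=1597, f(17)=2584, f(18)=4181, f(19)=6765, f(20)=10946, f(21)=17711, f(22)=28657, f(23)=46368, f(24)=75025, f(25)=121393, f(26)=196418, f(27)=317811, f(28)=514229, f(29)=832040, f(30)=1346269, f(31)=2178309, f(32)=3524578, f(33)=5702887, f(34)=9227465.

Final answer: 9227465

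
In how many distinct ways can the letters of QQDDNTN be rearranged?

Letters (D:2, N:2, Q:2, T:1). Total letters: 7.
Permutations = 7!/(2! x 2! x 2!).

Final answer: 630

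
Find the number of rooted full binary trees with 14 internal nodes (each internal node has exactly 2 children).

This is a standard Catalan-number count: the answer is C_n. Here n = 14.
C_n = C(2n,n) - C(2n,n+1), so C_{14} = C(28,14) - C(28,15) = 40116600 - 37442160.

Final answer: C_{14} = 2674440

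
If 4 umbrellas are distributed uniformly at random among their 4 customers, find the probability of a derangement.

D(n) = (n-1)(D(n-1) + D(n-2)), D(0)=1, D(1)=0.
Building up: D(2)=1, D(3)=2, D(4)=9.
Total arrangements: 4! = 24.
Probability = D(4)/4! = 3/8.

Final answer: D(4)/4! = 9/24 = 0.375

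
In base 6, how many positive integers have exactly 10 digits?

Leading digit: 5 options (nonzero). Other 9 digit(s): 6 options each.
Total: 5 x 6^9.

Final answer: 50388480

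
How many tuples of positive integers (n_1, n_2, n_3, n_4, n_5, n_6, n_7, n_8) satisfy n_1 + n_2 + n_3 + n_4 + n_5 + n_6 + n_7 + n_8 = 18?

Substitute n'_i = n_i - 1 (so n'_i >= 0). Then sum n'_i = 18 - 8 = 10.
Stars and bars: C(10+8-1, 8-1) = C(17,7).

Final answer: C(17,7) = 19448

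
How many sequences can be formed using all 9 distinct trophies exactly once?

The number of ways to arrange 9 distinct objects is 9!.

Final answer: 9! = 362880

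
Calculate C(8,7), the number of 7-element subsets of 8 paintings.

C(8,7) = 8!/(7! x (8-7)!).

Final answer: C(8,7) = 8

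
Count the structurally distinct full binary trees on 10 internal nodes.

This is counted by the nth Catalan number C_n. Here n = 10.
Using C_0 = 1 and C_(k+1) = C_k x 2(2k+1)/(k+2), build up term by term: C_1=1, C_2=2, C_3=5, C_4=14, C_5=42, C_6=132, C_7=429, C_8=1430, C_9=4862, C_10=16796.

Final answer: C_{10} = 16796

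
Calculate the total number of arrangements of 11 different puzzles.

The number of ways to arrange 11 distinct objects is 11!.

Final answer: 11! = 39916800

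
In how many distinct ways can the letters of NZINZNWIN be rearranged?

Letters (I:2, N:4, W:1, Z:2). Total letters: 9.
Permutations = 9!/(4! x 2! x 2!).

Final answer: 3780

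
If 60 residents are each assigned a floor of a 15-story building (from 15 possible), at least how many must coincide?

There are 15 possible values for floor of a 15-story building. With 60 residents and 15 categories, by pigeonhole: ceiling(60/15).

Final answer: 4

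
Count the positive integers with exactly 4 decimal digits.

First digit: 9 choices (1-9). Each of the remaining 3 digits: 10 choices.
Total: 9 x 10^3.

Final answer: 9000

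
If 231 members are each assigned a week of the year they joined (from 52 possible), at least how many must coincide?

There are 52 possible values for week of the year they joined. With 231 members and 52 categories, by pigeonhole: ceiling(231/52).

Final answer: 5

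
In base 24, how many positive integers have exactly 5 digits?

In base 24, the leading digit has 23 choices (1..23); each of the remaining 4 digits has 24 choices.
Total: 23 x 24^4.

Final answer: 7630848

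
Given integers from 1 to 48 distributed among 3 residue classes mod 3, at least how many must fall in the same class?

By pigeonhole with 48 objects and 3 categories: ceiling(48/3).

Final answer: 16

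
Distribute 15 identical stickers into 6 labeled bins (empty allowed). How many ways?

Stars and bars: C(n+k-1, k-1) = C(20,5).

Final answer: C(20,5) = 15504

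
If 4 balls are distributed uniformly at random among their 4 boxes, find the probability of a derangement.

D(n) = (n-1)(D(n-1) + D(n-2)), D(0)=1, D(1)=0.
Building up: D(2)=1, D(3)=2, D(4)=9.
Total arrangements: 4! = 24.
Probability = D(4)/4! = 3/8.

Final answer: D(4)/4! = 9/24 = 0.375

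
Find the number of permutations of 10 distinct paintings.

The number of ways to arrange 10 distinct objects is 10!.

Final answer: 10! = 3628800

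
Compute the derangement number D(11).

Derangements satisfy D(n) = (n-1)(D(n-1) + D(n-2)), starting from D(0)=1, D(1)=0.
Building up: D(2)=1, D(3)=2, D(4)=9, D(5)=44, D(6)=265, D(7)=1854, D(8)=14833, D(9)=133496, D(10)=1334961.
D(11) = 10 x (D(10) + D(9)) = 10 x (1334961 + 133496).

Final answer: D(11) = 14684570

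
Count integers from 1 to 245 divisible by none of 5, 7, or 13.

|div by 5|=49, |div by 7|=35, |div by 13|=18.
|div by 5&7|=7, |div by 5&13|=3, |div by 7&13|=2, |div by all|=0.
By inclusion-exclusion, divisible by at least one: 49+35+18-7-3-2+0 = 90.
Not divisible by any: 245 - 90.

Final answer: 155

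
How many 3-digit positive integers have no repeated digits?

First digit: 9 (not 0). Second: 9 (not first). Third: 8, etc.
Total: 9 x 9 x 8.

Final answer: 648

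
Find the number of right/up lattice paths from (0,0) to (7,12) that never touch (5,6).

Total paths to (7,12): C(19,12) = 50388.
Paths through (5,6): C(11,6) x C(8,6) = 12936.
Avoiding (5,6): 50388 - 12936.

Final answer: 37452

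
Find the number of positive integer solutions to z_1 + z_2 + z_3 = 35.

Substitute z'_i = z_i - 1 (so z'_i >= 0). Then sum z'_i = 35 - 3 = 32.
Stars and bars: C(32+3-1, 3-1) = C(34,2).

Final answer: C(34,2) = 561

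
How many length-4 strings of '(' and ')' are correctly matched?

The structures are counted by the Catalan number C_n. Here n = 2 (pairs).
C_n = (2n)!/(n!(n+1)!), so C_{2} = 4!/(2! x 3!) = C(4,2)/3 = 6/3.

Final answer: C_{2} = 2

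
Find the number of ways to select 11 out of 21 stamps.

C(21,11) = 21!/(11! x 10!).

Final answer: \binom{21}{11} = 352716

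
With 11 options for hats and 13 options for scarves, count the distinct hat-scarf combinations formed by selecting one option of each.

By the multiplication principle: 11 x 13.

Final answer: 143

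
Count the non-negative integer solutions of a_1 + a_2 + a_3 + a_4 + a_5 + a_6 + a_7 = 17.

Stars and bars with 17 stars and 6 bars:
C(17+7-1, 7-1) = C(23,6).

Final answer: C(23,6) = 100947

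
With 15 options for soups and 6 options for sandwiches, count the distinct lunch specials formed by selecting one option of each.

By the multiplication principle: 15 x 6.

Final answer: 90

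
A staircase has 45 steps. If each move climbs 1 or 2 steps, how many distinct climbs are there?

Let f(n) count the ways. The last step is size 1 or 2, so f(n) = f(n-1) + f(n-2) with f(1)=1, f(2)=2.
Computing successive values: f(1)=1, f(2)=2, f(3)=3, f(4)=5, f(5)=8, f(6)=13, f(7)=21, f(8)=34, f(9)=55, f(10)=89, f(11)=144, f(12)=233, f(13)=377, f(14)=610, f(15)=987, f(16)=1597, f(17)=2584, f(18)=4181, f(19)=6765, f(20)=10946, f(21)=17711, f(22)=28657, f(23)=46368, f(24)=75025, f(25)=121393, f(26)=196418, f(27)=317811, f(28)=514229, f(29)=832040, f(30)=1346269, f(31)=2178309, f(32)=3524578, f(33)=5702887, f(34)=9227465, f(35)=14930352, f(36)=24157817, f(37)=39088169, f(38)=63245986, f(39)=102334155, f(40)=165580141, f(41)=267914296, f(42)=433494437, f(43)=701408733, f(44)=1134903170, f(45)=1836311903.

Final answer: 1836311903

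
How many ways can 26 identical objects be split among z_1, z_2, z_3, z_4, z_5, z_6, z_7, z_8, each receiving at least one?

Substitute z'_i = z_i - 1 (so z'_i >= 0). Then sum z'_i = 26 - 8 = 18.
Stars and bars: C(18+8-1, 8-1) = C(25,7).

Final answer: C(25,7) = 480700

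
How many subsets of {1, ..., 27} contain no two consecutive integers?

Condition on whether n belongs to the subset: if not, any valid subset of {1, ..., n-1} works (a(n-1)); if so, n-1 is excluded and the rest is a valid subset of {1, ..., n-2} (a(n-2)). Hence a(n) = a(n-1) + a(n-2), a(1)=2, a(2)=3.
Iterating the recurrence: a(1)=2, a(2)=3, a(3)=5, a(4)=8, a(5)=13, a(6)=21, a(7)=34, a(8)=55, a(9)=89, a(10)=144, a(11)=233, a(12)=377, a(13)=610, a(14)=987, a(15)=1597, a(16)=2584, a(17)=4181, a(18)=6765, a(19)=10946, a(20)=17711, a(21)=28657, a(22)=46368, a(23)=75025, a(24)=121393, a(25)=196418, a(26)=317811, a(27)=514229.

Final answer: 514229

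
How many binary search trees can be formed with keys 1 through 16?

This is a standard Catalan-number count: the answer is C_n. Here n = 16.
C_n = C(2n,n) - C(2n,n+1), so C_{16} = C(32,16) - C(32,17) = 601080390 - 565722720.

Final answer: C_{16} = 35357670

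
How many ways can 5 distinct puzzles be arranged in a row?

The number of ways to arrange 5 distinct objects is 5!.

Final answer: 5! = 120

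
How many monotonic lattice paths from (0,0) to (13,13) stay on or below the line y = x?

Total monotonic paths to (13,13): C(26,13) = 10400600.
A path is bad iff it touches y = x + 1; reflecting its initial segment maps bad paths bijectively onto all paths to (12,14), of which there are C(26,14) = 9657700.
Valid Dyck paths: 10400600 - 9657700.
(Equivalently, C_{13} = C(26,13)/14 = 10400600/14.)

Final answer: C_{13} = 742900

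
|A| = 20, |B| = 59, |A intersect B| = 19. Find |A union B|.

|A union B| = |A| + |B| - |A intersect B| = 20 + 59 - 19.

Final answer: 60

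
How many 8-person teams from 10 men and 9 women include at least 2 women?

Sum over valid woman counts:
C(9,2)C(10,6) = 7560
C(9,3)C(10,5) = 21168
C(9,4)C(10,4) = 26460
C(9,5)C(10,3) = 15120
C(9,6)C(10,2) = 3780
C(9,7)C(10,1) = 360
C(9,8)C(10,0) = 9
Total: 7560 + 21168 + 26460 + 15120 + 3780 + 360 + 9.

Final answer: 74457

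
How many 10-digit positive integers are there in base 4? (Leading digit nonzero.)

These are the integers in [4^9, 4^10), so the count is 4^10 - 4^9 = 3 x 4^9.

Final answer: 786432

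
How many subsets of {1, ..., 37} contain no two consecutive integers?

Condition on whether n belongs to the subset: if not, any valid subset of {1, ..., n-1} works (a(n-1)); if so, n-1 is excluded and the rest is a valid subset of {1, ..., n-2} (a(n-2)). Hence a(n) = a(n-1) + a(n-2), a(1)=2, a(2)=3.
Computing successive values: a(1)=2, a(2)=3, a(3)=5, a(4)=8, a(5)=13, a(6)=21, a(7)=34, a(8)=55, a(9)=89, a(10)=144, a(11)=233, a(12)=377, a(13)=610, a(14)=987, a(15)=1597, a(16)=2584, a(17)=4181, a(18)=6765, a(19)=10946, a(20)=17711, a(21)=28657, a(22)=46368, a(23)=75025, a(24)=121393, a(25)=196418, a(26)=317811, a(27)=514229, a(28)=832040, a(29)=1346269, a(30)=2178309, a(31)=3524578, a(32)=5702887, a(33)=9227465, a(34)=14930352, a(35)=24157817, a(36)=39088169, a(37)=63245986.

Final answer: 63245986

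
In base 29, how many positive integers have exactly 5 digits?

Leading digit: 28 options (nonzero). Other 4 digit(s): 29 options each.
Total: 28 x 29^4.

Final answer: 19803868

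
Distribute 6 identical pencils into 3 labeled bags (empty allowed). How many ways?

Stars and bars: C(n+k-1, k-1) = C(8,2).

Final answer: C(8,2) = 28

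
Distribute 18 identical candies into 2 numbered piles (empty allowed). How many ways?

Stars and bars: C(n+k-1, k-1) = C(19,1).

Final answer: C(19,1) = 19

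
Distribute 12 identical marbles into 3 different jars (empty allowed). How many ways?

Stars and bars: C(n+k-1, k-1) = C(14,2).

Final answer: C(14,2) = 91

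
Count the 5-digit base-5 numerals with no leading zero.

Leading digit: 4 options (nonzero). Other 4 digit(s): 5 options each.
Total: 4 x 5^4.

Final answer: 2500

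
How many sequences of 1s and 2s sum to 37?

Let f(n) be the number of climbs. Removing the last move (1 or 2 steps) gives f(n) = f(n-1) + f(n-2); base cases f(1)=1, f(2)=2.
Building up term by term: f(1)=1, f(2)=2, f(3)=3, f(4)=5, f(5)=8, f(6)=13, f(7)=21, f(8)=34, f(9)=55, f(10)=89, f(11)=144, f(12)=233, f(13)=377, f(14)=610, f(15)=987, f(16)=1597, f(17)=2584, f(18)=4181, f(19)=6765, f(20)=10946, f(21)=17711, f(22)=28657, f(23)=46368, f(24)=75025, f(25)=121393, f(26)=196418, f(27)=317811, f(28)=514229, f(29)=832040, f(30)=1346269, f(31)=2178309, f(32)=3524578, f(33)=5702887, f(34)=9227465, f(35)=14930352, f(36)=24157817, f(37)=39088169.

Final answer: 39088169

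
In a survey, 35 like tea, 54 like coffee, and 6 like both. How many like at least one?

|A union B| = |A| + |B| - |A intersect B| = 35 + 54 - 6.

Final answer: 83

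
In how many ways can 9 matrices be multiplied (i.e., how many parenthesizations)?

This is a standard Catalan-number count: the answer is C_n. Here n = 9 - 1 = 8.
C_n = (2n)!/(n!(n+1)!), so C_{8} = 16!/(8! x 9!) = C(16,8)/9 = 12870/9.

Final answer: C_{8} = 1430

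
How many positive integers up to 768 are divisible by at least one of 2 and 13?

Multiples of 2: 384. Multiples of 13: 59. Of both (lcm=26): 29.
By inclusion-exclusion: 384 + 59 - 29.

Final answer: 414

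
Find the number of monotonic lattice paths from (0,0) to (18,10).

Each path has 18 right steps and 10 up steps in some order (28 steps total).
Choose which 10 of the 28 steps are up: C(28,10).

Final answer: C(28,10) = 13123110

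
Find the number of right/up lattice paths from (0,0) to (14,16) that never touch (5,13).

Total paths to (14,16): C(30,16) = 145422675.
Paths through (5,13): C(18,13) x C(12,3) = 1884960.
Avoiding (5,13): 145422675 - 1884960.

Final answer: 143537715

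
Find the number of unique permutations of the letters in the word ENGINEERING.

Letters (E:3, G:2, I:2, N:3, R:1). Total letters: 11.
Permutations = 11!/(3! x 3! x 2! x 2!).

Final answer: 277200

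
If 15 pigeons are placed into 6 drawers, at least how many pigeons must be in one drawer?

By the pigeonhole principle: ceiling(15/6).

Final answer: 3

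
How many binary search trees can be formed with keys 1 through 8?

This is counted by the nth Catalan number C_n. Here n = 8.
C_n = (2n)!/(n!(n+1)!), so C_{8} = 16!/(8! x 9!) = C(16,8)/9 = 12870/9.

Final answer: C_{8} = 1430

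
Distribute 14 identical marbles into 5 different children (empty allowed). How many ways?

Stars and bars: C(n+k-1, k-1) = C(18,4).

Final answer: C(18,4) = 3060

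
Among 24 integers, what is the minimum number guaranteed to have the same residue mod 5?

There are 5 possible values for residue mod 5. With 24 integers and 5 categories, by pigeonhole: ceiling(24/5).

Final answer: 5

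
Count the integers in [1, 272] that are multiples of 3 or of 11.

Multiples of 3: 90. Multiples of 11: 24. Of both (lcm=33): 8.
By inclusion-exclusion: 90 + 24 - 8.

Final answer: 106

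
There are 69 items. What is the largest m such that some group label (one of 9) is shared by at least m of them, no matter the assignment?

There are 9 possible values for group label (one of 9). With 69 items and 9 categories, by pigeonhole: ceiling(69/9).

Final answer: 8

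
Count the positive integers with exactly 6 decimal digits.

The leading digit cannot be 0 (9 options); the other 5 digits can be anything (10 options each).
Total: 9 x 10^5.

Final answer: 900000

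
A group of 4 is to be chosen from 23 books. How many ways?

C(23,4) = 23!/(4! x (23-4)!).

Final answer: C(23,4) = 8855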